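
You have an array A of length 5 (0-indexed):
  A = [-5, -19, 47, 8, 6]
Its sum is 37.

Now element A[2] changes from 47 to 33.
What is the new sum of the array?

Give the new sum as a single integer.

Old value at index 2: 47
New value at index 2: 33
Delta = 33 - 47 = -14
New sum = old_sum + delta = 37 + (-14) = 23

Answer: 23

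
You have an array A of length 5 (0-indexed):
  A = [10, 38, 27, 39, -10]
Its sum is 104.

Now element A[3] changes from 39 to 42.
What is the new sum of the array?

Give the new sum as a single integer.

Answer: 107

Derivation:
Old value at index 3: 39
New value at index 3: 42
Delta = 42 - 39 = 3
New sum = old_sum + delta = 104 + (3) = 107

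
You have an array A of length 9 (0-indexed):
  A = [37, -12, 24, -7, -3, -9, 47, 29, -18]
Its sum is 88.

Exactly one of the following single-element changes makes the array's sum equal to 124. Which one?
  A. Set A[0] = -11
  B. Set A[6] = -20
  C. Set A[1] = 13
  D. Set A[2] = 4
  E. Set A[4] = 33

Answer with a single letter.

Answer: E

Derivation:
Option A: A[0] 37->-11, delta=-48, new_sum=88+(-48)=40
Option B: A[6] 47->-20, delta=-67, new_sum=88+(-67)=21
Option C: A[1] -12->13, delta=25, new_sum=88+(25)=113
Option D: A[2] 24->4, delta=-20, new_sum=88+(-20)=68
Option E: A[4] -3->33, delta=36, new_sum=88+(36)=124 <-- matches target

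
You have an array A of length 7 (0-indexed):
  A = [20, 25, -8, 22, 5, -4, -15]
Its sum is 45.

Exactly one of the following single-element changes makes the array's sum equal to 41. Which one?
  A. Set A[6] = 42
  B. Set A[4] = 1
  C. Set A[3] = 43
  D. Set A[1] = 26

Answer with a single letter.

Option A: A[6] -15->42, delta=57, new_sum=45+(57)=102
Option B: A[4] 5->1, delta=-4, new_sum=45+(-4)=41 <-- matches target
Option C: A[3] 22->43, delta=21, new_sum=45+(21)=66
Option D: A[1] 25->26, delta=1, new_sum=45+(1)=46

Answer: B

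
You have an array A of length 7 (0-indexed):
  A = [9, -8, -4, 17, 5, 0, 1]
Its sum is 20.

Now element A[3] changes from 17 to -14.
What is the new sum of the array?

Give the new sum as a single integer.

Answer: -11

Derivation:
Old value at index 3: 17
New value at index 3: -14
Delta = -14 - 17 = -31
New sum = old_sum + delta = 20 + (-31) = -11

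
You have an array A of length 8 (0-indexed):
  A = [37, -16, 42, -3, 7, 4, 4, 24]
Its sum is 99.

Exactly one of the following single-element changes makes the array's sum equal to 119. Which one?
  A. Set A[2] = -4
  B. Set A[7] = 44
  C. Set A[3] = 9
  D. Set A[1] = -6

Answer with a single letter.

Answer: B

Derivation:
Option A: A[2] 42->-4, delta=-46, new_sum=99+(-46)=53
Option B: A[7] 24->44, delta=20, new_sum=99+(20)=119 <-- matches target
Option C: A[3] -3->9, delta=12, new_sum=99+(12)=111
Option D: A[1] -16->-6, delta=10, new_sum=99+(10)=109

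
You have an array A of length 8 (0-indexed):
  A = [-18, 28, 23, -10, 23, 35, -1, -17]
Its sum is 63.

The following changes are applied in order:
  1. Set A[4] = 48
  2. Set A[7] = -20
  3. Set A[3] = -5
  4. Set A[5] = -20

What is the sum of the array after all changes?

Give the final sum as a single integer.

Answer: 35

Derivation:
Initial sum: 63
Change 1: A[4] 23 -> 48, delta = 25, sum = 88
Change 2: A[7] -17 -> -20, delta = -3, sum = 85
Change 3: A[3] -10 -> -5, delta = 5, sum = 90
Change 4: A[5] 35 -> -20, delta = -55, sum = 35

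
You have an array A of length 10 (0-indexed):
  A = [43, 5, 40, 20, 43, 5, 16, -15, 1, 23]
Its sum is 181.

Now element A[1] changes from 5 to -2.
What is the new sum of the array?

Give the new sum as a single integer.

Old value at index 1: 5
New value at index 1: -2
Delta = -2 - 5 = -7
New sum = old_sum + delta = 181 + (-7) = 174

Answer: 174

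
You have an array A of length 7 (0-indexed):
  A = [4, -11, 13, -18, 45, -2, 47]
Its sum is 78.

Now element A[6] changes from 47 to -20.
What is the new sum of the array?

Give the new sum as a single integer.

Old value at index 6: 47
New value at index 6: -20
Delta = -20 - 47 = -67
New sum = old_sum + delta = 78 + (-67) = 11

Answer: 11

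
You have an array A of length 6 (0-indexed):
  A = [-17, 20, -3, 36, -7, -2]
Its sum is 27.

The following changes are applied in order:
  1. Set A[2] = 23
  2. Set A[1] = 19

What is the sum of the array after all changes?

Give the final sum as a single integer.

Initial sum: 27
Change 1: A[2] -3 -> 23, delta = 26, sum = 53
Change 2: A[1] 20 -> 19, delta = -1, sum = 52

Answer: 52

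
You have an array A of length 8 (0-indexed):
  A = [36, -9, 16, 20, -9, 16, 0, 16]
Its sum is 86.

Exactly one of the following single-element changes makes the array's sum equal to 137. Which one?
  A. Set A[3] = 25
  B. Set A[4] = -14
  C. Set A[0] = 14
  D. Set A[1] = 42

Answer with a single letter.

Answer: D

Derivation:
Option A: A[3] 20->25, delta=5, new_sum=86+(5)=91
Option B: A[4] -9->-14, delta=-5, new_sum=86+(-5)=81
Option C: A[0] 36->14, delta=-22, new_sum=86+(-22)=64
Option D: A[1] -9->42, delta=51, new_sum=86+(51)=137 <-- matches target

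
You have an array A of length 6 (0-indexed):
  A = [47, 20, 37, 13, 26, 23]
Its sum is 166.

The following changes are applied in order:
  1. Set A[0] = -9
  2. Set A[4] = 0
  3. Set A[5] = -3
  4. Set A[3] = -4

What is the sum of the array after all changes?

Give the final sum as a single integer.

Answer: 41

Derivation:
Initial sum: 166
Change 1: A[0] 47 -> -9, delta = -56, sum = 110
Change 2: A[4] 26 -> 0, delta = -26, sum = 84
Change 3: A[5] 23 -> -3, delta = -26, sum = 58
Change 4: A[3] 13 -> -4, delta = -17, sum = 41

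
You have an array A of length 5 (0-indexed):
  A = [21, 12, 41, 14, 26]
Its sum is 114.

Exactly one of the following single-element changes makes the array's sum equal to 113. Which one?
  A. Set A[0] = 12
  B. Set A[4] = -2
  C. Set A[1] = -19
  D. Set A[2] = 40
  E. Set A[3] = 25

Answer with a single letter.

Answer: D

Derivation:
Option A: A[0] 21->12, delta=-9, new_sum=114+(-9)=105
Option B: A[4] 26->-2, delta=-28, new_sum=114+(-28)=86
Option C: A[1] 12->-19, delta=-31, new_sum=114+(-31)=83
Option D: A[2] 41->40, delta=-1, new_sum=114+(-1)=113 <-- matches target
Option E: A[3] 14->25, delta=11, new_sum=114+(11)=125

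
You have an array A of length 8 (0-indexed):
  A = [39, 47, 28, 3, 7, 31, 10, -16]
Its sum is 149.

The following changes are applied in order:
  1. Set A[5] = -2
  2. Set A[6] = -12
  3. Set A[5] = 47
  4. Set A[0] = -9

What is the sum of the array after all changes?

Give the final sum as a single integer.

Initial sum: 149
Change 1: A[5] 31 -> -2, delta = -33, sum = 116
Change 2: A[6] 10 -> -12, delta = -22, sum = 94
Change 3: A[5] -2 -> 47, delta = 49, sum = 143
Change 4: A[0] 39 -> -9, delta = -48, sum = 95

Answer: 95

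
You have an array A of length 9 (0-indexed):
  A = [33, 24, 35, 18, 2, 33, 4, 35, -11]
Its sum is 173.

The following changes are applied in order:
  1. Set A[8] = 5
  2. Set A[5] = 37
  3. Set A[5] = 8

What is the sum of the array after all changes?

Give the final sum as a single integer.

Answer: 164

Derivation:
Initial sum: 173
Change 1: A[8] -11 -> 5, delta = 16, sum = 189
Change 2: A[5] 33 -> 37, delta = 4, sum = 193
Change 3: A[5] 37 -> 8, delta = -29, sum = 164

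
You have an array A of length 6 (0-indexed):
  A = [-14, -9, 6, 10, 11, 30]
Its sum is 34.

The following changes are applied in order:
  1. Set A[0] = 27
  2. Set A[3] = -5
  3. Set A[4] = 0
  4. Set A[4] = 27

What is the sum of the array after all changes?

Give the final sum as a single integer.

Answer: 76

Derivation:
Initial sum: 34
Change 1: A[0] -14 -> 27, delta = 41, sum = 75
Change 2: A[3] 10 -> -5, delta = -15, sum = 60
Change 3: A[4] 11 -> 0, delta = -11, sum = 49
Change 4: A[4] 0 -> 27, delta = 27, sum = 76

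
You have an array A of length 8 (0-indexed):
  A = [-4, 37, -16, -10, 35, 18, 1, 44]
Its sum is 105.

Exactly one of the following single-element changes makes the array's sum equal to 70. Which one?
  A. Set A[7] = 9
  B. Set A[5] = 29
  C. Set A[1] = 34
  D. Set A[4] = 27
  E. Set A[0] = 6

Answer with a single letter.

Option A: A[7] 44->9, delta=-35, new_sum=105+(-35)=70 <-- matches target
Option B: A[5] 18->29, delta=11, new_sum=105+(11)=116
Option C: A[1] 37->34, delta=-3, new_sum=105+(-3)=102
Option D: A[4] 35->27, delta=-8, new_sum=105+(-8)=97
Option E: A[0] -4->6, delta=10, new_sum=105+(10)=115

Answer: A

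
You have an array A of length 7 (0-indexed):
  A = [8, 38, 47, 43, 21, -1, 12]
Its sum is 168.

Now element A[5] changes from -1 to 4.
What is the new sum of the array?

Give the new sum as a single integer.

Old value at index 5: -1
New value at index 5: 4
Delta = 4 - -1 = 5
New sum = old_sum + delta = 168 + (5) = 173

Answer: 173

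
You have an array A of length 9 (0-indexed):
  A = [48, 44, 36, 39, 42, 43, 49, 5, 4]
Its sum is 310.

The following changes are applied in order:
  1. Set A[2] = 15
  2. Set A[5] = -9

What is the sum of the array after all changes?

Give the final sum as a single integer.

Initial sum: 310
Change 1: A[2] 36 -> 15, delta = -21, sum = 289
Change 2: A[5] 43 -> -9, delta = -52, sum = 237

Answer: 237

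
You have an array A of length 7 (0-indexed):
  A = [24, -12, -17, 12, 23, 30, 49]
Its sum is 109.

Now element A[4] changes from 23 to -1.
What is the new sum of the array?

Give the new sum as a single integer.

Answer: 85

Derivation:
Old value at index 4: 23
New value at index 4: -1
Delta = -1 - 23 = -24
New sum = old_sum + delta = 109 + (-24) = 85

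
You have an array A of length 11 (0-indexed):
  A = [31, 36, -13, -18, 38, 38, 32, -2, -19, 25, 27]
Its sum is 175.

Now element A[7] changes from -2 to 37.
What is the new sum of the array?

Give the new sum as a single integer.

Answer: 214

Derivation:
Old value at index 7: -2
New value at index 7: 37
Delta = 37 - -2 = 39
New sum = old_sum + delta = 175 + (39) = 214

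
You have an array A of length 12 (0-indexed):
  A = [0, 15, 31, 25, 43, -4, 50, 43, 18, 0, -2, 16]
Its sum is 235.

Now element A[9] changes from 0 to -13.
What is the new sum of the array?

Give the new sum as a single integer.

Old value at index 9: 0
New value at index 9: -13
Delta = -13 - 0 = -13
New sum = old_sum + delta = 235 + (-13) = 222

Answer: 222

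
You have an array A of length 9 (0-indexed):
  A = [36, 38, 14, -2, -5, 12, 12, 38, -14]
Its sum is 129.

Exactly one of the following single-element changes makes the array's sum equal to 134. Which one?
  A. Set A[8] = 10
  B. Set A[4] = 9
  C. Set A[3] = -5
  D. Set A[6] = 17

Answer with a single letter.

Option A: A[8] -14->10, delta=24, new_sum=129+(24)=153
Option B: A[4] -5->9, delta=14, new_sum=129+(14)=143
Option C: A[3] -2->-5, delta=-3, new_sum=129+(-3)=126
Option D: A[6] 12->17, delta=5, new_sum=129+(5)=134 <-- matches target

Answer: D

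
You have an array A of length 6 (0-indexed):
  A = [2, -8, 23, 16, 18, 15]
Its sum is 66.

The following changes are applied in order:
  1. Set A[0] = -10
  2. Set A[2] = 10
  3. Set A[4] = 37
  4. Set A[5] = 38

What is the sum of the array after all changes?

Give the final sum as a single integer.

Initial sum: 66
Change 1: A[0] 2 -> -10, delta = -12, sum = 54
Change 2: A[2] 23 -> 10, delta = -13, sum = 41
Change 3: A[4] 18 -> 37, delta = 19, sum = 60
Change 4: A[5] 15 -> 38, delta = 23, sum = 83

Answer: 83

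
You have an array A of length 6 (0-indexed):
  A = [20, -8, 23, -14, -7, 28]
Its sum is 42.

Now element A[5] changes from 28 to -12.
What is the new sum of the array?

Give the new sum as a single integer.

Answer: 2

Derivation:
Old value at index 5: 28
New value at index 5: -12
Delta = -12 - 28 = -40
New sum = old_sum + delta = 42 + (-40) = 2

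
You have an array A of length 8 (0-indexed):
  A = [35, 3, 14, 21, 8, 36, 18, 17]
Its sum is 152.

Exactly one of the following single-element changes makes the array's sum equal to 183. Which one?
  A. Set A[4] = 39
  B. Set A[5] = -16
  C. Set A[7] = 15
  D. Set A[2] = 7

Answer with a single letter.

Option A: A[4] 8->39, delta=31, new_sum=152+(31)=183 <-- matches target
Option B: A[5] 36->-16, delta=-52, new_sum=152+(-52)=100
Option C: A[7] 17->15, delta=-2, new_sum=152+(-2)=150
Option D: A[2] 14->7, delta=-7, new_sum=152+(-7)=145

Answer: A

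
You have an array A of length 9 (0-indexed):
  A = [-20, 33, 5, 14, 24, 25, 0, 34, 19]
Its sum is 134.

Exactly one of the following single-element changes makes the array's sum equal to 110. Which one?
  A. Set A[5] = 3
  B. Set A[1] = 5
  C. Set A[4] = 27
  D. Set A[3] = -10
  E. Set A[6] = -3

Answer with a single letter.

Option A: A[5] 25->3, delta=-22, new_sum=134+(-22)=112
Option B: A[1] 33->5, delta=-28, new_sum=134+(-28)=106
Option C: A[4] 24->27, delta=3, new_sum=134+(3)=137
Option D: A[3] 14->-10, delta=-24, new_sum=134+(-24)=110 <-- matches target
Option E: A[6] 0->-3, delta=-3, new_sum=134+(-3)=131

Answer: D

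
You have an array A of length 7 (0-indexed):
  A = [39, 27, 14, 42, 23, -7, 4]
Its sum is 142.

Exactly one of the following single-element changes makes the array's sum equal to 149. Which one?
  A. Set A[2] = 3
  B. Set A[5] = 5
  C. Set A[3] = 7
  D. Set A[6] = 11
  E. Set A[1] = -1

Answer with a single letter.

Option A: A[2] 14->3, delta=-11, new_sum=142+(-11)=131
Option B: A[5] -7->5, delta=12, new_sum=142+(12)=154
Option C: A[3] 42->7, delta=-35, new_sum=142+(-35)=107
Option D: A[6] 4->11, delta=7, new_sum=142+(7)=149 <-- matches target
Option E: A[1] 27->-1, delta=-28, new_sum=142+(-28)=114

Answer: D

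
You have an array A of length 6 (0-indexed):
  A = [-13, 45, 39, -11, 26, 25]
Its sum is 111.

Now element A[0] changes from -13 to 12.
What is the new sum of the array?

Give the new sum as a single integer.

Answer: 136

Derivation:
Old value at index 0: -13
New value at index 0: 12
Delta = 12 - -13 = 25
New sum = old_sum + delta = 111 + (25) = 136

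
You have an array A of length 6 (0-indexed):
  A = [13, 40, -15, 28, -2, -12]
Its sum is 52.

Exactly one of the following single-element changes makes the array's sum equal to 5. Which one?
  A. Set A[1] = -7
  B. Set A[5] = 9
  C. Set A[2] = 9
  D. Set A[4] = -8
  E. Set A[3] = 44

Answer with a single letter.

Answer: A

Derivation:
Option A: A[1] 40->-7, delta=-47, new_sum=52+(-47)=5 <-- matches target
Option B: A[5] -12->9, delta=21, new_sum=52+(21)=73
Option C: A[2] -15->9, delta=24, new_sum=52+(24)=76
Option D: A[4] -2->-8, delta=-6, new_sum=52+(-6)=46
Option E: A[3] 28->44, delta=16, new_sum=52+(16)=68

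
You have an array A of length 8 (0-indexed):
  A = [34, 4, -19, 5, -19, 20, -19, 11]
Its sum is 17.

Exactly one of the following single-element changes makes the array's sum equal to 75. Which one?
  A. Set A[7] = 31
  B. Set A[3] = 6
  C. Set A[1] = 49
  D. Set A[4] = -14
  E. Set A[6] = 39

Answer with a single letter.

Option A: A[7] 11->31, delta=20, new_sum=17+(20)=37
Option B: A[3] 5->6, delta=1, new_sum=17+(1)=18
Option C: A[1] 4->49, delta=45, new_sum=17+(45)=62
Option D: A[4] -19->-14, delta=5, new_sum=17+(5)=22
Option E: A[6] -19->39, delta=58, new_sum=17+(58)=75 <-- matches target

Answer: E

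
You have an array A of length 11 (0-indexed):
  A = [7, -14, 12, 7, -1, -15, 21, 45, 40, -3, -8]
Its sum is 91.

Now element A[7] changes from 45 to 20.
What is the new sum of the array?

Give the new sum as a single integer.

Answer: 66

Derivation:
Old value at index 7: 45
New value at index 7: 20
Delta = 20 - 45 = -25
New sum = old_sum + delta = 91 + (-25) = 66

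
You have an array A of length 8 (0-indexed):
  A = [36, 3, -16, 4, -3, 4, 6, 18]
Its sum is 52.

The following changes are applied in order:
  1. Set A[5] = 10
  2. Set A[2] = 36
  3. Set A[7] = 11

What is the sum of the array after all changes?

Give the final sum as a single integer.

Initial sum: 52
Change 1: A[5] 4 -> 10, delta = 6, sum = 58
Change 2: A[2] -16 -> 36, delta = 52, sum = 110
Change 3: A[7] 18 -> 11, delta = -7, sum = 103

Answer: 103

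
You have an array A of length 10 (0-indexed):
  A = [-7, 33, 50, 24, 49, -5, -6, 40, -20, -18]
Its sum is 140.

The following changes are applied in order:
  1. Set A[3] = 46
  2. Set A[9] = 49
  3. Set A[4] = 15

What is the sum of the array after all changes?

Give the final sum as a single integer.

Initial sum: 140
Change 1: A[3] 24 -> 46, delta = 22, sum = 162
Change 2: A[9] -18 -> 49, delta = 67, sum = 229
Change 3: A[4] 49 -> 15, delta = -34, sum = 195

Answer: 195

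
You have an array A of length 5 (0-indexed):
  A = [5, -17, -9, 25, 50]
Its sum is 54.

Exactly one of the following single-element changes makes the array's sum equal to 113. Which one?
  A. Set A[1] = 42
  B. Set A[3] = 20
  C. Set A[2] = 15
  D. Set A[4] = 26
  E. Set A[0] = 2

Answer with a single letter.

Answer: A

Derivation:
Option A: A[1] -17->42, delta=59, new_sum=54+(59)=113 <-- matches target
Option B: A[3] 25->20, delta=-5, new_sum=54+(-5)=49
Option C: A[2] -9->15, delta=24, new_sum=54+(24)=78
Option D: A[4] 50->26, delta=-24, new_sum=54+(-24)=30
Option E: A[0] 5->2, delta=-3, new_sum=54+(-3)=51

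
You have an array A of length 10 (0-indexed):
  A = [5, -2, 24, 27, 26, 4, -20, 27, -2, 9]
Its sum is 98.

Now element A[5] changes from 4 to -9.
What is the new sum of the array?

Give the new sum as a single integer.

Answer: 85

Derivation:
Old value at index 5: 4
New value at index 5: -9
Delta = -9 - 4 = -13
New sum = old_sum + delta = 98 + (-13) = 85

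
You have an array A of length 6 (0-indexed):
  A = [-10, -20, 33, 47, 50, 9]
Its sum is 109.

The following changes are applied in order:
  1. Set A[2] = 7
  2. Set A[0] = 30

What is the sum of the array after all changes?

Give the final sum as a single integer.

Answer: 123

Derivation:
Initial sum: 109
Change 1: A[2] 33 -> 7, delta = -26, sum = 83
Change 2: A[0] -10 -> 30, delta = 40, sum = 123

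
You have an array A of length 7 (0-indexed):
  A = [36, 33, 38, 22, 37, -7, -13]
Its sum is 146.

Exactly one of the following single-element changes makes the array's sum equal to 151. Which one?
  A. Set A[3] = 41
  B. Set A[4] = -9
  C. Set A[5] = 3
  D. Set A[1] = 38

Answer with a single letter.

Answer: D

Derivation:
Option A: A[3] 22->41, delta=19, new_sum=146+(19)=165
Option B: A[4] 37->-9, delta=-46, new_sum=146+(-46)=100
Option C: A[5] -7->3, delta=10, new_sum=146+(10)=156
Option D: A[1] 33->38, delta=5, new_sum=146+(5)=151 <-- matches target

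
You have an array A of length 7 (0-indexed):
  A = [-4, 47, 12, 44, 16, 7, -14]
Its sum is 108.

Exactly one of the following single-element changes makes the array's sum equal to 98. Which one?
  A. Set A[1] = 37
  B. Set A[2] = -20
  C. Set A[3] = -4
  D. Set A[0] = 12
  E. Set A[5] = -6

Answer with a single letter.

Option A: A[1] 47->37, delta=-10, new_sum=108+(-10)=98 <-- matches target
Option B: A[2] 12->-20, delta=-32, new_sum=108+(-32)=76
Option C: A[3] 44->-4, delta=-48, new_sum=108+(-48)=60
Option D: A[0] -4->12, delta=16, new_sum=108+(16)=124
Option E: A[5] 7->-6, delta=-13, new_sum=108+(-13)=95

Answer: A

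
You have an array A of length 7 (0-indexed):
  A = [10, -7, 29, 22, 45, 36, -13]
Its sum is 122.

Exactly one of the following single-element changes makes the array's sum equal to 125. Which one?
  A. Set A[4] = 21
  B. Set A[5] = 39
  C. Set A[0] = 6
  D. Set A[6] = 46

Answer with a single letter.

Option A: A[4] 45->21, delta=-24, new_sum=122+(-24)=98
Option B: A[5] 36->39, delta=3, new_sum=122+(3)=125 <-- matches target
Option C: A[0] 10->6, delta=-4, new_sum=122+(-4)=118
Option D: A[6] -13->46, delta=59, new_sum=122+(59)=181

Answer: B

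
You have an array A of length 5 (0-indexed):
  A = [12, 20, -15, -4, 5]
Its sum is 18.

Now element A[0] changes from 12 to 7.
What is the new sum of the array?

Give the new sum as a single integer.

Answer: 13

Derivation:
Old value at index 0: 12
New value at index 0: 7
Delta = 7 - 12 = -5
New sum = old_sum + delta = 18 + (-5) = 13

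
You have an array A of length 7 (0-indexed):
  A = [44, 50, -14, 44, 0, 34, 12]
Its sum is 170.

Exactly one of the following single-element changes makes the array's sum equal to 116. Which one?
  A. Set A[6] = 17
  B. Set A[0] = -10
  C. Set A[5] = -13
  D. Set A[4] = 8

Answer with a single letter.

Option A: A[6] 12->17, delta=5, new_sum=170+(5)=175
Option B: A[0] 44->-10, delta=-54, new_sum=170+(-54)=116 <-- matches target
Option C: A[5] 34->-13, delta=-47, new_sum=170+(-47)=123
Option D: A[4] 0->8, delta=8, new_sum=170+(8)=178

Answer: B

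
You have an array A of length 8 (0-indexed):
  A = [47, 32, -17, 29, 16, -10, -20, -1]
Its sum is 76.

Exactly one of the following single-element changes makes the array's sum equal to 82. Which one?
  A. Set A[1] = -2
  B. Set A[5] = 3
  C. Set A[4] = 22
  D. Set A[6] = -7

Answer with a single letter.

Answer: C

Derivation:
Option A: A[1] 32->-2, delta=-34, new_sum=76+(-34)=42
Option B: A[5] -10->3, delta=13, new_sum=76+(13)=89
Option C: A[4] 16->22, delta=6, new_sum=76+(6)=82 <-- matches target
Option D: A[6] -20->-7, delta=13, new_sum=76+(13)=89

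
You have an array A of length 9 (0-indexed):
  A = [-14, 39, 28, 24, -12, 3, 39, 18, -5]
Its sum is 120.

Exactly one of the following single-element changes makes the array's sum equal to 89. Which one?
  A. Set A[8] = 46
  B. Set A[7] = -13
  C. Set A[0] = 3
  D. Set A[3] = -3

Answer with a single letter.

Option A: A[8] -5->46, delta=51, new_sum=120+(51)=171
Option B: A[7] 18->-13, delta=-31, new_sum=120+(-31)=89 <-- matches target
Option C: A[0] -14->3, delta=17, new_sum=120+(17)=137
Option D: A[3] 24->-3, delta=-27, new_sum=120+(-27)=93

Answer: B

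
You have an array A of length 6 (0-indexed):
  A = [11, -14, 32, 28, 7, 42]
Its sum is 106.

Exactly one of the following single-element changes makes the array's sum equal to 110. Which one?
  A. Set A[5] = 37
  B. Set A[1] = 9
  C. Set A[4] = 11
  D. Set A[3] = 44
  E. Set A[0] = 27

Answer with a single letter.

Answer: C

Derivation:
Option A: A[5] 42->37, delta=-5, new_sum=106+(-5)=101
Option B: A[1] -14->9, delta=23, new_sum=106+(23)=129
Option C: A[4] 7->11, delta=4, new_sum=106+(4)=110 <-- matches target
Option D: A[3] 28->44, delta=16, new_sum=106+(16)=122
Option E: A[0] 11->27, delta=16, new_sum=106+(16)=122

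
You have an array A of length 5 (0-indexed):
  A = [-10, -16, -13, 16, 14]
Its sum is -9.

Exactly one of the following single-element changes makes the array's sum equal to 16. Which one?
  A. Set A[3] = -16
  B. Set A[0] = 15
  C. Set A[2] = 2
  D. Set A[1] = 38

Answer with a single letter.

Option A: A[3] 16->-16, delta=-32, new_sum=-9+(-32)=-41
Option B: A[0] -10->15, delta=25, new_sum=-9+(25)=16 <-- matches target
Option C: A[2] -13->2, delta=15, new_sum=-9+(15)=6
Option D: A[1] -16->38, delta=54, new_sum=-9+(54)=45

Answer: B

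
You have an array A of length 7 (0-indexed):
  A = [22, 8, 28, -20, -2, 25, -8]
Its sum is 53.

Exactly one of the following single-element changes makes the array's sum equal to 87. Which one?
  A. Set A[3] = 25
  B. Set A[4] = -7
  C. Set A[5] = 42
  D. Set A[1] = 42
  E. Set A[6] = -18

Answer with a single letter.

Answer: D

Derivation:
Option A: A[3] -20->25, delta=45, new_sum=53+(45)=98
Option B: A[4] -2->-7, delta=-5, new_sum=53+(-5)=48
Option C: A[5] 25->42, delta=17, new_sum=53+(17)=70
Option D: A[1] 8->42, delta=34, new_sum=53+(34)=87 <-- matches target
Option E: A[6] -8->-18, delta=-10, new_sum=53+(-10)=43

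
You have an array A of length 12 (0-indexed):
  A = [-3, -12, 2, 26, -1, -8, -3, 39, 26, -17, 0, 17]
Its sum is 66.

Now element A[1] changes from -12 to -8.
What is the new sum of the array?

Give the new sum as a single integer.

Answer: 70

Derivation:
Old value at index 1: -12
New value at index 1: -8
Delta = -8 - -12 = 4
New sum = old_sum + delta = 66 + (4) = 70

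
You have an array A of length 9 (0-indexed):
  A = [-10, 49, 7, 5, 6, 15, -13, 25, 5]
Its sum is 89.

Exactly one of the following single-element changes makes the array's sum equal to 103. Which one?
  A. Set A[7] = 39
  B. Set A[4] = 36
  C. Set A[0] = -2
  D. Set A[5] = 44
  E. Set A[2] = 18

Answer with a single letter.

Answer: A

Derivation:
Option A: A[7] 25->39, delta=14, new_sum=89+(14)=103 <-- matches target
Option B: A[4] 6->36, delta=30, new_sum=89+(30)=119
Option C: A[0] -10->-2, delta=8, new_sum=89+(8)=97
Option D: A[5] 15->44, delta=29, new_sum=89+(29)=118
Option E: A[2] 7->18, delta=11, new_sum=89+(11)=100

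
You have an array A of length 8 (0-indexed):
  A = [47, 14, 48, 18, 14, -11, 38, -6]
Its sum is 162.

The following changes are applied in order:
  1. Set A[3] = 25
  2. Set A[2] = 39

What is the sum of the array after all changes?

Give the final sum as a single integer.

Answer: 160

Derivation:
Initial sum: 162
Change 1: A[3] 18 -> 25, delta = 7, sum = 169
Change 2: A[2] 48 -> 39, delta = -9, sum = 160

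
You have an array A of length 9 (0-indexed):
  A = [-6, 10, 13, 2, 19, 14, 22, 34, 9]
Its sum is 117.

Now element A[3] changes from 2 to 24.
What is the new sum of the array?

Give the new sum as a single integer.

Answer: 139

Derivation:
Old value at index 3: 2
New value at index 3: 24
Delta = 24 - 2 = 22
New sum = old_sum + delta = 117 + (22) = 139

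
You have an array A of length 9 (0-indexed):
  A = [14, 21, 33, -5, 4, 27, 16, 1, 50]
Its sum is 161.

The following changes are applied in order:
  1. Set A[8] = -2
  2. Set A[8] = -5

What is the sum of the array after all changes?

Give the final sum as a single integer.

Initial sum: 161
Change 1: A[8] 50 -> -2, delta = -52, sum = 109
Change 2: A[8] -2 -> -5, delta = -3, sum = 106

Answer: 106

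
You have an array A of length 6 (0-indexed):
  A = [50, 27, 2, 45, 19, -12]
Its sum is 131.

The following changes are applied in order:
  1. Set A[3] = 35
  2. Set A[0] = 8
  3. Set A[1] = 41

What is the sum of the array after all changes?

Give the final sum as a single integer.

Answer: 93

Derivation:
Initial sum: 131
Change 1: A[3] 45 -> 35, delta = -10, sum = 121
Change 2: A[0] 50 -> 8, delta = -42, sum = 79
Change 3: A[1] 27 -> 41, delta = 14, sum = 93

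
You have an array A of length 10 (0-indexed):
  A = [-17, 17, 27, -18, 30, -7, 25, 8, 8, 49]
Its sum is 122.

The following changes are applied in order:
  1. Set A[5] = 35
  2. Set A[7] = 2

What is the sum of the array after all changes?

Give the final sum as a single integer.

Initial sum: 122
Change 1: A[5] -7 -> 35, delta = 42, sum = 164
Change 2: A[7] 8 -> 2, delta = -6, sum = 158

Answer: 158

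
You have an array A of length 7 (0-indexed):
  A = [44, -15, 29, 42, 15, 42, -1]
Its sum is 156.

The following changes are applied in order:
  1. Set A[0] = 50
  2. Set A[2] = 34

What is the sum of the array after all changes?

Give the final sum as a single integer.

Answer: 167

Derivation:
Initial sum: 156
Change 1: A[0] 44 -> 50, delta = 6, sum = 162
Change 2: A[2] 29 -> 34, delta = 5, sum = 167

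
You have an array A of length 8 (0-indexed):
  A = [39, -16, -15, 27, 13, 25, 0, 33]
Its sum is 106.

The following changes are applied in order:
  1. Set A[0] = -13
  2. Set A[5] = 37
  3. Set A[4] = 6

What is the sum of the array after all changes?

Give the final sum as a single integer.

Answer: 59

Derivation:
Initial sum: 106
Change 1: A[0] 39 -> -13, delta = -52, sum = 54
Change 2: A[5] 25 -> 37, delta = 12, sum = 66
Change 3: A[4] 13 -> 6, delta = -7, sum = 59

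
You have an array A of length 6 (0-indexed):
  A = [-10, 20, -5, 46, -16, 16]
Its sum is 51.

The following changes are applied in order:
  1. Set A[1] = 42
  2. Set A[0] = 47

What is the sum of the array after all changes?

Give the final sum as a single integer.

Initial sum: 51
Change 1: A[1] 20 -> 42, delta = 22, sum = 73
Change 2: A[0] -10 -> 47, delta = 57, sum = 130

Answer: 130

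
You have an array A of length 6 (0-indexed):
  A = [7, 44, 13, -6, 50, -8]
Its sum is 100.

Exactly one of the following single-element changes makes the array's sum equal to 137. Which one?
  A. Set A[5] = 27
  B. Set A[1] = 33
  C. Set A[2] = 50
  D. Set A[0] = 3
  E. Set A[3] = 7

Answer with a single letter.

Answer: C

Derivation:
Option A: A[5] -8->27, delta=35, new_sum=100+(35)=135
Option B: A[1] 44->33, delta=-11, new_sum=100+(-11)=89
Option C: A[2] 13->50, delta=37, new_sum=100+(37)=137 <-- matches target
Option D: A[0] 7->3, delta=-4, new_sum=100+(-4)=96
Option E: A[3] -6->7, delta=13, new_sum=100+(13)=113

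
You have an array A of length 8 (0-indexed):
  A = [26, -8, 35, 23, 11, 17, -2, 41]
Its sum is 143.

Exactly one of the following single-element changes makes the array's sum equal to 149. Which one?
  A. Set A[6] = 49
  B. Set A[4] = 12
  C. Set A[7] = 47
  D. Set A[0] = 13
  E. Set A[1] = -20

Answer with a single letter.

Answer: C

Derivation:
Option A: A[6] -2->49, delta=51, new_sum=143+(51)=194
Option B: A[4] 11->12, delta=1, new_sum=143+(1)=144
Option C: A[7] 41->47, delta=6, new_sum=143+(6)=149 <-- matches target
Option D: A[0] 26->13, delta=-13, new_sum=143+(-13)=130
Option E: A[1] -8->-20, delta=-12, new_sum=143+(-12)=131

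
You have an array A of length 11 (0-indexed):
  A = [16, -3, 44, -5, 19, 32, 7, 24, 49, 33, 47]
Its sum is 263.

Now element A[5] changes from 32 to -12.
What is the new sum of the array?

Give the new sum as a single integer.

Old value at index 5: 32
New value at index 5: -12
Delta = -12 - 32 = -44
New sum = old_sum + delta = 263 + (-44) = 219

Answer: 219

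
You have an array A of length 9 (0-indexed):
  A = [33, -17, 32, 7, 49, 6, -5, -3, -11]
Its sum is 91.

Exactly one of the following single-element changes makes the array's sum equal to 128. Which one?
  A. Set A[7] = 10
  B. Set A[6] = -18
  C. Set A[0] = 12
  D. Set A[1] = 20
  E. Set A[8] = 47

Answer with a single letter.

Option A: A[7] -3->10, delta=13, new_sum=91+(13)=104
Option B: A[6] -5->-18, delta=-13, new_sum=91+(-13)=78
Option C: A[0] 33->12, delta=-21, new_sum=91+(-21)=70
Option D: A[1] -17->20, delta=37, new_sum=91+(37)=128 <-- matches target
Option E: A[8] -11->47, delta=58, new_sum=91+(58)=149

Answer: D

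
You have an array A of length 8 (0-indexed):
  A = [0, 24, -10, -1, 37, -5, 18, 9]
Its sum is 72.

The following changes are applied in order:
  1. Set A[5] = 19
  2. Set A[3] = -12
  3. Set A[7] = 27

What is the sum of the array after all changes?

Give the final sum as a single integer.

Initial sum: 72
Change 1: A[5] -5 -> 19, delta = 24, sum = 96
Change 2: A[3] -1 -> -12, delta = -11, sum = 85
Change 3: A[7] 9 -> 27, delta = 18, sum = 103

Answer: 103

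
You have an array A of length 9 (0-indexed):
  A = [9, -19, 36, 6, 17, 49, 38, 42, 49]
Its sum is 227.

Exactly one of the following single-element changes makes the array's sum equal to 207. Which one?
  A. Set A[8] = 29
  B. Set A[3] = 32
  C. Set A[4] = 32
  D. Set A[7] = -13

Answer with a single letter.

Answer: A

Derivation:
Option A: A[8] 49->29, delta=-20, new_sum=227+(-20)=207 <-- matches target
Option B: A[3] 6->32, delta=26, new_sum=227+(26)=253
Option C: A[4] 17->32, delta=15, new_sum=227+(15)=242
Option D: A[7] 42->-13, delta=-55, new_sum=227+(-55)=172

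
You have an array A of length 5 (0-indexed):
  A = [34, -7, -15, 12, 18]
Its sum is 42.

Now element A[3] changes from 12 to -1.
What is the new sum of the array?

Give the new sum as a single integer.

Answer: 29

Derivation:
Old value at index 3: 12
New value at index 3: -1
Delta = -1 - 12 = -13
New sum = old_sum + delta = 42 + (-13) = 29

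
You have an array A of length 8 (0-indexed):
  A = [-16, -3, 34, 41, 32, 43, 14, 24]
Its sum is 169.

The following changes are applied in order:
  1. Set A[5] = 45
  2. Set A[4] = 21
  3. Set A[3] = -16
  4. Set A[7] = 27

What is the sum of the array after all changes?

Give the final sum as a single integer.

Initial sum: 169
Change 1: A[5] 43 -> 45, delta = 2, sum = 171
Change 2: A[4] 32 -> 21, delta = -11, sum = 160
Change 3: A[3] 41 -> -16, delta = -57, sum = 103
Change 4: A[7] 24 -> 27, delta = 3, sum = 106

Answer: 106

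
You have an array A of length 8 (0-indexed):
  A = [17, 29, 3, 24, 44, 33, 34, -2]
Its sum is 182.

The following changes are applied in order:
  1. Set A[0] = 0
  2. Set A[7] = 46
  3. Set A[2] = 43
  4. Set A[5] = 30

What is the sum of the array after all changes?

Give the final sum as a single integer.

Answer: 250

Derivation:
Initial sum: 182
Change 1: A[0] 17 -> 0, delta = -17, sum = 165
Change 2: A[7] -2 -> 46, delta = 48, sum = 213
Change 3: A[2] 3 -> 43, delta = 40, sum = 253
Change 4: A[5] 33 -> 30, delta = -3, sum = 250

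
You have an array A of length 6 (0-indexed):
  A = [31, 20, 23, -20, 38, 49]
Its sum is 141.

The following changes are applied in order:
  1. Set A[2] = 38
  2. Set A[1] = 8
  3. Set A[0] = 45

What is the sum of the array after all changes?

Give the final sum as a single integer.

Answer: 158

Derivation:
Initial sum: 141
Change 1: A[2] 23 -> 38, delta = 15, sum = 156
Change 2: A[1] 20 -> 8, delta = -12, sum = 144
Change 3: A[0] 31 -> 45, delta = 14, sum = 158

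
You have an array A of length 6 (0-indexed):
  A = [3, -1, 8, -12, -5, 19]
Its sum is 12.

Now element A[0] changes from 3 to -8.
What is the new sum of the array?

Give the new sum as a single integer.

Answer: 1

Derivation:
Old value at index 0: 3
New value at index 0: -8
Delta = -8 - 3 = -11
New sum = old_sum + delta = 12 + (-11) = 1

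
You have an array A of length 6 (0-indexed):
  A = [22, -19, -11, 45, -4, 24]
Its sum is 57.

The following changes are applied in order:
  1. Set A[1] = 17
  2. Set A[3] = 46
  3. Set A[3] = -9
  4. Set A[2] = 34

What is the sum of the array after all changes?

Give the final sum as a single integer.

Answer: 84

Derivation:
Initial sum: 57
Change 1: A[1] -19 -> 17, delta = 36, sum = 93
Change 2: A[3] 45 -> 46, delta = 1, sum = 94
Change 3: A[3] 46 -> -9, delta = -55, sum = 39
Change 4: A[2] -11 -> 34, delta = 45, sum = 84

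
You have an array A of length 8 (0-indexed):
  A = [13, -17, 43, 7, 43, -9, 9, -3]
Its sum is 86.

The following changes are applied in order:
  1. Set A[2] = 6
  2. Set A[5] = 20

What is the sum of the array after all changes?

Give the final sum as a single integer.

Initial sum: 86
Change 1: A[2] 43 -> 6, delta = -37, sum = 49
Change 2: A[5] -9 -> 20, delta = 29, sum = 78

Answer: 78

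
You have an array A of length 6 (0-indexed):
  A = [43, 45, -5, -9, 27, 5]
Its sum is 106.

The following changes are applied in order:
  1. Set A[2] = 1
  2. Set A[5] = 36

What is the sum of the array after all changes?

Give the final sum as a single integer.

Initial sum: 106
Change 1: A[2] -5 -> 1, delta = 6, sum = 112
Change 2: A[5] 5 -> 36, delta = 31, sum = 143

Answer: 143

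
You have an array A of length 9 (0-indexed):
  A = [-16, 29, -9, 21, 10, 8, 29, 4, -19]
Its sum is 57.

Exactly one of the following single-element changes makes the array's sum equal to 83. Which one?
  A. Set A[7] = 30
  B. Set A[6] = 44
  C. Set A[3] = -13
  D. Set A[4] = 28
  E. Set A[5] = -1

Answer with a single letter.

Option A: A[7] 4->30, delta=26, new_sum=57+(26)=83 <-- matches target
Option B: A[6] 29->44, delta=15, new_sum=57+(15)=72
Option C: A[3] 21->-13, delta=-34, new_sum=57+(-34)=23
Option D: A[4] 10->28, delta=18, new_sum=57+(18)=75
Option E: A[5] 8->-1, delta=-9, new_sum=57+(-9)=48

Answer: A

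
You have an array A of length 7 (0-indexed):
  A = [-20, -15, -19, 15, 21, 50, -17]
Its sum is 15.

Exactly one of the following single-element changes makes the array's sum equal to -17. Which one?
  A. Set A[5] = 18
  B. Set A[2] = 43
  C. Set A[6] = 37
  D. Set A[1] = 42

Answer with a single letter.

Option A: A[5] 50->18, delta=-32, new_sum=15+(-32)=-17 <-- matches target
Option B: A[2] -19->43, delta=62, new_sum=15+(62)=77
Option C: A[6] -17->37, delta=54, new_sum=15+(54)=69
Option D: A[1] -15->42, delta=57, new_sum=15+(57)=72

Answer: A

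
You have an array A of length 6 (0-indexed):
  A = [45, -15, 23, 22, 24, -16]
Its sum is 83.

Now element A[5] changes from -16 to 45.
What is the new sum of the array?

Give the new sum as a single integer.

Old value at index 5: -16
New value at index 5: 45
Delta = 45 - -16 = 61
New sum = old_sum + delta = 83 + (61) = 144

Answer: 144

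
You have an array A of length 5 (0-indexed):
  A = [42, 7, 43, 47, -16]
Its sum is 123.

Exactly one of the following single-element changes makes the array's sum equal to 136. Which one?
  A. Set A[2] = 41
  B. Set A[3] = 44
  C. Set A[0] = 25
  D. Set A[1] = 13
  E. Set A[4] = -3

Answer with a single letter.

Answer: E

Derivation:
Option A: A[2] 43->41, delta=-2, new_sum=123+(-2)=121
Option B: A[3] 47->44, delta=-3, new_sum=123+(-3)=120
Option C: A[0] 42->25, delta=-17, new_sum=123+(-17)=106
Option D: A[1] 7->13, delta=6, new_sum=123+(6)=129
Option E: A[4] -16->-3, delta=13, new_sum=123+(13)=136 <-- matches target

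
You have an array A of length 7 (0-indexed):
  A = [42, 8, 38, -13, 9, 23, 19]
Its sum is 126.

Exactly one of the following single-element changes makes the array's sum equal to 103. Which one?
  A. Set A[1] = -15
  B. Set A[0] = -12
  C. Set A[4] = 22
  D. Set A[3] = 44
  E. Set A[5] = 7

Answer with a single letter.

Option A: A[1] 8->-15, delta=-23, new_sum=126+(-23)=103 <-- matches target
Option B: A[0] 42->-12, delta=-54, new_sum=126+(-54)=72
Option C: A[4] 9->22, delta=13, new_sum=126+(13)=139
Option D: A[3] -13->44, delta=57, new_sum=126+(57)=183
Option E: A[5] 23->7, delta=-16, new_sum=126+(-16)=110

Answer: A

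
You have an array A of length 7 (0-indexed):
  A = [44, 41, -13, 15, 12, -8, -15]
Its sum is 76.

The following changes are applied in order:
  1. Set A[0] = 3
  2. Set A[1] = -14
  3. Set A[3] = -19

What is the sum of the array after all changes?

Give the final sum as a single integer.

Answer: -54

Derivation:
Initial sum: 76
Change 1: A[0] 44 -> 3, delta = -41, sum = 35
Change 2: A[1] 41 -> -14, delta = -55, sum = -20
Change 3: A[3] 15 -> -19, delta = -34, sum = -54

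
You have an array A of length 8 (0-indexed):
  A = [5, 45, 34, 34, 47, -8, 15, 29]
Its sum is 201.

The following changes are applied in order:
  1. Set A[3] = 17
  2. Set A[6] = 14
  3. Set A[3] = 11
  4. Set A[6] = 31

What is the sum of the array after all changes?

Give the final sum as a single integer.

Initial sum: 201
Change 1: A[3] 34 -> 17, delta = -17, sum = 184
Change 2: A[6] 15 -> 14, delta = -1, sum = 183
Change 3: A[3] 17 -> 11, delta = -6, sum = 177
Change 4: A[6] 14 -> 31, delta = 17, sum = 194

Answer: 194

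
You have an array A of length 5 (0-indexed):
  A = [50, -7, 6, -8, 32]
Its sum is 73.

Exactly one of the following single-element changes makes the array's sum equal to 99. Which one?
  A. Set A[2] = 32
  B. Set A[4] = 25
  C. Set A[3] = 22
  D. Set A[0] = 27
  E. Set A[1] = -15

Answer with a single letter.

Option A: A[2] 6->32, delta=26, new_sum=73+(26)=99 <-- matches target
Option B: A[4] 32->25, delta=-7, new_sum=73+(-7)=66
Option C: A[3] -8->22, delta=30, new_sum=73+(30)=103
Option D: A[0] 50->27, delta=-23, new_sum=73+(-23)=50
Option E: A[1] -7->-15, delta=-8, new_sum=73+(-8)=65

Answer: A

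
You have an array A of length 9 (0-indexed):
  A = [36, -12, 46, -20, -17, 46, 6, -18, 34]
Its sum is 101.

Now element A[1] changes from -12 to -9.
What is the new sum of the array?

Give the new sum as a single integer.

Answer: 104

Derivation:
Old value at index 1: -12
New value at index 1: -9
Delta = -9 - -12 = 3
New sum = old_sum + delta = 101 + (3) = 104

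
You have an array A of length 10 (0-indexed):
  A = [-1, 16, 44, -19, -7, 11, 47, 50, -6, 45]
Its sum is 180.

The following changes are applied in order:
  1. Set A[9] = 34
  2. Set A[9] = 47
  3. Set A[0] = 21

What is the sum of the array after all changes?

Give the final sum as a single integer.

Answer: 204

Derivation:
Initial sum: 180
Change 1: A[9] 45 -> 34, delta = -11, sum = 169
Change 2: A[9] 34 -> 47, delta = 13, sum = 182
Change 3: A[0] -1 -> 21, delta = 22, sum = 204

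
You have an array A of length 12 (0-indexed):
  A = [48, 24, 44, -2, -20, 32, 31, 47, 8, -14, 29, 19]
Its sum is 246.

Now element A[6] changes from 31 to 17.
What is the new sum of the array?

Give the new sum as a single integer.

Answer: 232

Derivation:
Old value at index 6: 31
New value at index 6: 17
Delta = 17 - 31 = -14
New sum = old_sum + delta = 246 + (-14) = 232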